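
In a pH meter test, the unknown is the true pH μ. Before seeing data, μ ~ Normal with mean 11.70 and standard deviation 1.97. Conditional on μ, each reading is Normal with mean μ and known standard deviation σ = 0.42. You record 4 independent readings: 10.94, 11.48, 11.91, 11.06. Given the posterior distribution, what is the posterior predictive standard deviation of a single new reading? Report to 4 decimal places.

0.4690

For Normal data with known variance σ², a Normal(μ₀, σ₀²) prior on μ is conjugate. Posterior precision = 1/σ₀² + n/σ²; posterior mean is the precision-weighted average of μ₀ and x̄.
σ₀² = 1.97² = 3.8809, σ² = 0.42² = 0.1764; σ² + n·σ₀² = 0.1764 + 4·3.8809 = 15.7.
Posterior precision = 1/σ₀² + n/σ² = 1/3.8809 + 4/0.1764 = (σ² + n·σ₀²)/(σ₀²σ²) = 15.7/(3.8809·0.1764); posterior variance σₙ² = σ₀²σ²/(σ² + n·σ₀²) = 3.8809·0.1764/15.7 = 0.043605.
Predictive variance for one new observation = σₙ² + σ² = 3.8809·0.1764/15.7 + 0.1764 = σ²·(σ₀² + 15.7)/15.7 = 0.1764·19.5809/15.7 = 0.220005; SD = √(0.1764·19.5809/15.7) = 0.4690.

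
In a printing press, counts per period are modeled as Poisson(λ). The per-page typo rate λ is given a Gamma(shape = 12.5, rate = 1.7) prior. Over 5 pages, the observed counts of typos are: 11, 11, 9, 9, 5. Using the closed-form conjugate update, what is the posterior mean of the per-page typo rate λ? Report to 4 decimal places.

8.5821

With a Gamma(shape α, rate β) prior, the Poisson likelihood is conjugate: the posterior is Gamma(α + ΣXᵢ, β + n).
Sum of counts S = 45 over n = 5 pages.
Posterior: Gamma(α+S, β+n) = Gamma(12.5+45, 1.7+5) = Gamma(57.5, 6.7).
Posterior mean = α/β = 57.5/6.7 = 8.5821.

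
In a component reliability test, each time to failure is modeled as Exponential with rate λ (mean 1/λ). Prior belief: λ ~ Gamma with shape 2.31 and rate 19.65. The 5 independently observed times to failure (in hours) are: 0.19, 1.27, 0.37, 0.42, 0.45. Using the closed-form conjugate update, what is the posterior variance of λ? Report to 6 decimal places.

With a Gamma(shape α, rate β) prior on the exponential rate λ, the posterior after n observations with total T = Σxᵢ is Gamma(α+n, β+T).
Sum of observations T = 2.70 hours; n = 5.
Posterior: Gamma(2.31+5, 19.65+2.70) = Gamma(7.31, 22.35).
Var = α/β² = 0.014634.

0.014634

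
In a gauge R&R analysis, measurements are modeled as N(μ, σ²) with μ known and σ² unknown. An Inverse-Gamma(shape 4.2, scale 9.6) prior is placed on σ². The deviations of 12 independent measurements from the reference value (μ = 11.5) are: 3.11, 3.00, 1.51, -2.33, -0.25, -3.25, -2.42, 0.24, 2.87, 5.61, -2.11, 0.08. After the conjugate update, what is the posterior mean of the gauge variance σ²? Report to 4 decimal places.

With known mean μ and an Inverse-Gamma(α, β) prior on σ², the Normal likelihood is conjugate: posterior is Inv-Gamma(α + n/2, β + Σ(xᵢ−μ)²/2).
Σ(xᵢ−μ)² = (3.11)² + (3.00)² + (1.51)² + (-2.33)² + (-0.25)² + (-3.25)² + (-2.42)² + (0.24)² + (2.87)² + (5.61)² + (-2.11)² + (0.08)² = 87.0876.
Posterior: Inv-Gamma(4.2 + 12/2, 9.6 + 87.0876/2) = Inv-Gamma(10.20, 53.14380).
E[σ²|data] = β/(α−1) = 53.14380/9.20 = 5.7765.

5.7765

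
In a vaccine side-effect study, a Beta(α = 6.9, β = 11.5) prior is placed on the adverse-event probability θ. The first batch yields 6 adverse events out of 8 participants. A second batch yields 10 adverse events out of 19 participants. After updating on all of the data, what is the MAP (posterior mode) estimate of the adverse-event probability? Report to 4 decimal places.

0.5046

The Beta prior is conjugate to a Binomial/Bernoulli likelihood; the update adds successes to α and failures to β.
After batch 1: Beta(6.9+6, 11.5+2) = Beta(12.9, 13.5).
After batch 2: Beta(12.9+10, 13.5+9) = Beta(22.9, 22.5).
Mode of Beta(a,b) for a,b>1 is (a−1)/(a+b−2) = 21.9/43.4 = 0.5046.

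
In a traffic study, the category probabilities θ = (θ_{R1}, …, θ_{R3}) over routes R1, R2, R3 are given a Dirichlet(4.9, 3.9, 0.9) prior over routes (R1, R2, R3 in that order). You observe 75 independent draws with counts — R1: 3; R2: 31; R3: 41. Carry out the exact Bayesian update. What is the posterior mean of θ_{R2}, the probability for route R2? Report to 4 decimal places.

0.4120

The Dirichlet prior is conjugate to the Multinomial likelihood: each posterior αⱼ = prior αⱼ + observed count nⱼ.
Posterior concentration: (7.9, 34.9, 41.9), total = 84.7.
E[θ_{R2}|data] = α_{R2}/Σα = 34.9/84.7 = 0.4120.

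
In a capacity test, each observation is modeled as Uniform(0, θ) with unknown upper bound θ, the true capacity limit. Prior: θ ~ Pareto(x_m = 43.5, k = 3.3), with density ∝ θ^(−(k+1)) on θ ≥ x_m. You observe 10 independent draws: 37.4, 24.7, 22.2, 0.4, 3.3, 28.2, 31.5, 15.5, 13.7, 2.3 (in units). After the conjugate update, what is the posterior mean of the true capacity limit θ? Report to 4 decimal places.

A Pareto(scale x_m, shape k) prior on the upper bound θ of Uniform(0, θ) is conjugate: posterior is Pareto(max(x_m, max xᵢ), k + n).
Sample maximum = 37.4; prior scale x_m = 43.5 → posterior scale = max = 43.5.
Posterior shape = 3.3 + 10 = 13.3.
E[θ|data] = k·x_m/(k−1) = 13.3·43.5/12.3 = 47.0366.

47.0366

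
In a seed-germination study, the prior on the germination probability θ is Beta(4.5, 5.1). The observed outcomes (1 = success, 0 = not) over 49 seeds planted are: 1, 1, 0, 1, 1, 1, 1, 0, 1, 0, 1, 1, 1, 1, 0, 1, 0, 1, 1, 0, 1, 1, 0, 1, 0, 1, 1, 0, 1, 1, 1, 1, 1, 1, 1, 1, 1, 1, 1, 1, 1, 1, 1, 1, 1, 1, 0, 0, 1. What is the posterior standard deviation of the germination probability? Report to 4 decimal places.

The Beta prior is conjugate to a Binomial/Bernoulli likelihood; the update adds successes to α and failures to β.
Posterior: Beta(α+k, β+n−k) = Beta(4.5+38, 5.1+11) = Beta(42.5, 16.1).
Var = αβ/((α+β)²(α+β+1)) = 42.5·16.1/(58.6²·59.6) = 0.00334328; SD = √0.00334328 = 0.0578.

0.0578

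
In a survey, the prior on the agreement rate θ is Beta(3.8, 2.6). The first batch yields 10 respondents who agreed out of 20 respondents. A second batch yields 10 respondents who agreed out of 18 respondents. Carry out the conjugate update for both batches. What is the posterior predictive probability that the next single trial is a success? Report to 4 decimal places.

The Beta prior is conjugate to a Binomial/Bernoulli likelihood; the update adds successes to α and failures to β.
After batch 1: Beta(3.8+10, 2.6+10) = Beta(13.8, 12.6).
After batch 2: Beta(13.8+10, 12.6+8) = Beta(23.8, 20.6).
For a single future Bernoulli trial, P(success | data) = α/(α+β) = 0.5360.

0.5360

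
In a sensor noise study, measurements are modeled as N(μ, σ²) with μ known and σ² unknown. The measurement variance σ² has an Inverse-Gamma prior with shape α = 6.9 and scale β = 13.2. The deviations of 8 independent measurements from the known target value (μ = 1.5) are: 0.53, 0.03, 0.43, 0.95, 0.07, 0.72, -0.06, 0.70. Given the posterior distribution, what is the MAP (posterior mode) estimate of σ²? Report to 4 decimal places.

With known mean μ and an Inverse-Gamma(α, β) prior on σ², the Normal likelihood is conjugate: posterior is Inv-Gamma(α + n/2, β + Σ(xᵢ−μ)²/2).
Σ(xᵢ−μ)² = (0.53)² + (0.03)² + (0.43)² + (0.95)² + (0.07)² + (0.72)² + (-0.06)² + (0.70)² = 2.3861.
Posterior: Inv-Gamma(6.9 + 8/2, 13.2 + 2.3861/2) = Inv-Gamma(10.90, 14.39305).
Mode = β/(α+1) = 14.39305/11.90 = 1.2095.

1.2095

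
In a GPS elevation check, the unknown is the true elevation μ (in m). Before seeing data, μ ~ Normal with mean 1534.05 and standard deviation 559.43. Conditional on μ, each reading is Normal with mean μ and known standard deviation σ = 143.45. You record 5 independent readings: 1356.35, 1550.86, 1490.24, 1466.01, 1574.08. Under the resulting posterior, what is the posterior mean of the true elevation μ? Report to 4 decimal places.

For Normal data with known variance σ², a Normal(μ₀, σ₀²) prior on μ is conjugate. Posterior precision = 1/σ₀² + n/σ²; posterior mean is the precision-weighted average of μ₀ and x̄.
Σxᵢ = 1356.35 + 1550.86 + 1490.24 + 1466.01 + 1574.08 = 7437.54, so n·x̄ = 7437.54.
σ₀² = 559.43² = 312961.9249, σ² = 143.45² = 20577.9025; σ² + n·σ₀² = 20577.9025 + 5·312961.9249 = 1585387.527.
Posterior mean = (μ₀/σ₀² + n·x̄/σ²)/(1/σ₀² + n/σ²) = (σ²·μ₀ + σ₀²·n·x̄)/(σ² + n·σ₀²) = (20577.9025·1534.05 + 312961.9249·7437.54)/1585387.527 = 2359234366.250871/1585387.527 = 1488.1121.

1488.1121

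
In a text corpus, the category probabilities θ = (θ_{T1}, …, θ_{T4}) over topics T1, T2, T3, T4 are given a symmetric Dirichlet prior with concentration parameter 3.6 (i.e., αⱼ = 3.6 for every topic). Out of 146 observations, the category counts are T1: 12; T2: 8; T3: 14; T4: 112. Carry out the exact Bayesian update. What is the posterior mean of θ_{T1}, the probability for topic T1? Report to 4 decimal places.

The Dirichlet prior is conjugate to the Multinomial likelihood: each posterior αⱼ = prior αⱼ + observed count nⱼ.
Posterior concentration: (15.6, 11.6, 17.6, 115.6), total = 160.4.
E[θ_{T1}|data] = α_{T1}/Σα = 15.6/160.4 = 0.0973.

0.0973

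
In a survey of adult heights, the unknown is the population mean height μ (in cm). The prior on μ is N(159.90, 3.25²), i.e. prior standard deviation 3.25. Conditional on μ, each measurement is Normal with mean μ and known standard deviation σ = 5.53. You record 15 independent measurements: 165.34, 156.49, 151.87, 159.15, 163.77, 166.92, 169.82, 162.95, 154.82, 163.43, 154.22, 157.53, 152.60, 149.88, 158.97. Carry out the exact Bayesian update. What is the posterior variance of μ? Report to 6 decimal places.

1.708885

For Normal data with known variance σ², a Normal(μ₀, σ₀²) prior on μ is conjugate. Posterior precision = 1/σ₀² + n/σ²; posterior mean is the precision-weighted average of μ₀ and x̄.
σ₀² = 3.25² = 10.5625, σ² = 5.53² = 30.5809; σ² + n·σ₀² = 30.5809 + 15·10.5625 = 189.0184.
Posterior precision = 1/σ₀² + n/σ² = 1/10.5625 + 15/30.5809 = (σ² + n·σ₀²)/(σ₀²σ²) = 189.0184/(10.5625·30.5809); posterior variance σₙ² = σ₀²σ²/(σ² + n·σ₀²) = 10.5625·30.5809/189.0184 = 1.708885.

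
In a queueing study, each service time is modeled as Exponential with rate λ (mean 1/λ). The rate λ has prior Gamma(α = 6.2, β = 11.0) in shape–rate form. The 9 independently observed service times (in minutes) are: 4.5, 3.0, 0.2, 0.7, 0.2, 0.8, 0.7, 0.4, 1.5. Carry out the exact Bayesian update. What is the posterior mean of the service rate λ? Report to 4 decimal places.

With a Gamma(shape α, rate β) prior on the exponential rate λ, the posterior after n observations with total T = Σxᵢ is Gamma(α+n, β+T).
Sum of observations T = 12.0 minutes; n = 9.
Posterior: Gamma(6.2+9, 11.0+12.0) = Gamma(15.2, 23.0).
Posterior mean of λ = α/β = 15.2/23.0 = 0.6609.

0.6609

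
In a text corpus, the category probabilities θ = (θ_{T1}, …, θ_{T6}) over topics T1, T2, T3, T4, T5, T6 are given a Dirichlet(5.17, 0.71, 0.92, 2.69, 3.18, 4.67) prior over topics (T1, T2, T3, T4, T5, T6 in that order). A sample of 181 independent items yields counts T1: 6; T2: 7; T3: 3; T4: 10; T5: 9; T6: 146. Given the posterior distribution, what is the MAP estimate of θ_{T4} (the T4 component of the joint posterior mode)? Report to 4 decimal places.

The Dirichlet prior is conjugate to the Multinomial likelihood: each posterior αⱼ = prior αⱼ + observed count nⱼ.
Posterior concentration: (11.17, 7.71, 3.92, 12.69, 12.18, 150.67), total = 198.34.
Joint mode component: (α_{T4}−1)/(Σα−K) = 11.69/192.34 = 0.0608.

0.0608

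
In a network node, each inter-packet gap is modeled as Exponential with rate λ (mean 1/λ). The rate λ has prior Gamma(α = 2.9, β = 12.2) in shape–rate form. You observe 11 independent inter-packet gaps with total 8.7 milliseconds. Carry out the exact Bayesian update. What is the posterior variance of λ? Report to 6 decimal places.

0.031822

With a Gamma(shape α, rate β) prior on the exponential rate λ, the posterior after n observations with total T = Σxᵢ is Gamma(α+n, β+T).
Posterior: Gamma(2.9+11, 12.2+8.7) = Gamma(13.9, 20.9).
Var = α/β² = 0.031822.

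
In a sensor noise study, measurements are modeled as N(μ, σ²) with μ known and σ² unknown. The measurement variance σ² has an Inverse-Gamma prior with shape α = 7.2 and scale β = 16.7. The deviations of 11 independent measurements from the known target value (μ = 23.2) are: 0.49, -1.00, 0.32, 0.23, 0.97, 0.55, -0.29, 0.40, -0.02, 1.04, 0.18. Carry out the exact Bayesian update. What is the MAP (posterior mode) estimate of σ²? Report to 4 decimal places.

With known mean μ and an Inverse-Gamma(α, β) prior on σ², the Normal likelihood is conjugate: posterior is Inv-Gamma(α + n/2, β + Σ(xᵢ−μ)²/2).
Σ(xᵢ−μ)² = (0.49)² + (-1.00)² + (0.32)² + (0.23)² + (0.97)² + (0.55)² + (-0.29)² + (0.40)² + (-0.02)² + (1.04)² + (0.18)² = 3.9973.
Posterior: Inv-Gamma(7.2 + 11/2, 16.7 + 3.9973/2) = Inv-Gamma(12.70, 18.69865).
Mode = β/(α+1) = 18.69865/13.70 = 1.3649.

1.3649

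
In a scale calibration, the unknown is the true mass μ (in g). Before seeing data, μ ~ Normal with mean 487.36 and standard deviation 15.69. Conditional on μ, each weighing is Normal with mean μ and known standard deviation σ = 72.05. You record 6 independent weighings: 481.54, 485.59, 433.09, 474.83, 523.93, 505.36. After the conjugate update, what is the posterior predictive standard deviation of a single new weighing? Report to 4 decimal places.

73.3679

For Normal data with known variance σ², a Normal(μ₀, σ₀²) prior on μ is conjugate. Posterior precision = 1/σ₀² + n/σ²; posterior mean is the precision-weighted average of μ₀ and x̄.
σ₀² = 15.69² = 246.1761, σ² = 72.05² = 5191.2025; σ² + n·σ₀² = 5191.2025 + 6·246.1761 = 6668.2591.
Posterior precision = 1/σ₀² + n/σ² = 1/246.1761 + 6/5191.2025 = (σ² + n·σ₀²)/(σ₀²σ²) = 6668.2591/(246.1761·5191.2025); posterior variance σₙ² = σ₀²σ²/(σ² + n·σ₀²) = 246.1761·5191.2025/6668.2591 = 191.646720.
Predictive variance for one new observation = σₙ² + σ² = 246.1761·5191.2025/6668.2591 + 5191.2025 = σ²·(σ₀² + 6668.2591)/6668.2591 = 5191.2025·6914.4352/6668.2591 = 5382.849220; SD = √(5191.2025·6914.4352/6668.2591) = 73.3679.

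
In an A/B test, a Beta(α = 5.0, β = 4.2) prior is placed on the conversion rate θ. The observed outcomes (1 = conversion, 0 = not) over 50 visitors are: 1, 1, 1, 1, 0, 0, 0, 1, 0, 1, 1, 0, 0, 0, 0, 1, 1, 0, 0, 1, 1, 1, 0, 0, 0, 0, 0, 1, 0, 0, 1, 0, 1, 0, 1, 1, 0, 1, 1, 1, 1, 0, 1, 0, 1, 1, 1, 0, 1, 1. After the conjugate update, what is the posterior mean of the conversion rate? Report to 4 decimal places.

0.5405

The Beta prior is conjugate to a Binomial/Bernoulli likelihood; the update adds successes to α and failures to β.
Posterior: Beta(α+k, β+n−k) = Beta(5.0+27, 4.2+23) = Beta(32.0, 27.2).
Posterior mean = α/(α+β) = 32.0/59.2 = 0.5405.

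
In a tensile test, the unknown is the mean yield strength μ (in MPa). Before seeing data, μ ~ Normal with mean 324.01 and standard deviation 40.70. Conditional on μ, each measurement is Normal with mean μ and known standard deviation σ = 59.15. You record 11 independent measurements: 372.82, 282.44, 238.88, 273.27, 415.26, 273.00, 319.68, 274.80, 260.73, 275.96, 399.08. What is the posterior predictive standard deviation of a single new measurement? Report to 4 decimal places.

For Normal data with known variance σ², a Normal(μ₀, σ₀²) prior on μ is conjugate. Posterior precision = 1/σ₀² + n/σ²; posterior mean is the precision-weighted average of μ₀ and x̄.
σ₀² = 40.70² = 1656.49, σ² = 59.15² = 3498.7225; σ² + n·σ₀² = 3498.7225 + 11·1656.49 = 21720.1125.
Posterior precision = 1/σ₀² + n/σ² = 1/1656.49 + 11/3498.7225 = (σ² + n·σ₀²)/(σ₀²σ²) = 21720.1125/(1656.49·3498.7225); posterior variance σₙ² = σ₀²σ²/(σ² + n·σ₀²) = 1656.49·3498.7225/21720.1125 = 266.830977.
Predictive variance for one new observation = σₙ² + σ² = 1656.49·3498.7225/21720.1125 + 3498.7225 = σ²·(σ₀² + 21720.1125)/21720.1125 = 3498.7225·23376.6025/21720.1125 = 3765.553477; SD = √(3498.7225·23376.6025/21720.1125) = 61.3641.

61.3641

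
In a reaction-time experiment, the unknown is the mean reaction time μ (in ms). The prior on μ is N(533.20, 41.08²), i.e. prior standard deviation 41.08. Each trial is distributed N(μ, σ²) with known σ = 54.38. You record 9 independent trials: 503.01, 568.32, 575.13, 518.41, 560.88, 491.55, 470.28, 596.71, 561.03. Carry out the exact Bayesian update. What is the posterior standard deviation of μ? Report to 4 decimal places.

16.5839

For Normal data with known variance σ², a Normal(μ₀, σ₀²) prior on μ is conjugate. Posterior precision = 1/σ₀² + n/σ²; posterior mean is the precision-weighted average of μ₀ and x̄.
σ₀² = 41.08² = 1687.5664, σ² = 54.38² = 2957.1844; σ² + n·σ₀² = 2957.1844 + 9·1687.5664 = 18145.282.
Posterior precision = 1/σ₀² + n/σ² = 1/1687.5664 + 9/2957.1844 = (σ² + n·σ₀²)/(σ₀²σ²) = 18145.282/(1687.5664·2957.1844); posterior variance σₙ² = σ₀²σ²/(σ² + n·σ₀²) = 1687.5664·2957.1844/18145.282 = 275.027141.
Posterior SD = √σₙ² = √(1687.5664·2957.1844/18145.282) = 16.5839.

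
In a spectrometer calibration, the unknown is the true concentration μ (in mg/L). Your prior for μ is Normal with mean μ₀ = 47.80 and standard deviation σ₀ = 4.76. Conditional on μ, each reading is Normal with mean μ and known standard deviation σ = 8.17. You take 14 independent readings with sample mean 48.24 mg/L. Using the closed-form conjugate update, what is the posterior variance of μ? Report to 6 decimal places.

For Normal data with known variance σ², a Normal(μ₀, σ₀²) prior on μ is conjugate. Posterior precision = 1/σ₀² + n/σ²; posterior mean is the precision-weighted average of μ₀ and x̄.
σ₀² = 4.76² = 22.6576, σ² = 8.17² = 66.7489; σ² + n·σ₀² = 66.7489 + 14·22.6576 = 383.9553.
Posterior precision = 1/σ₀² + n/σ² = 1/22.6576 + 14/66.7489 = (σ² + n·σ₀²)/(σ₀²σ²) = 383.9553/(22.6576·66.7489); posterior variance σₙ² = σ₀²σ²/(σ² + n·σ₀²) = 22.6576·66.7489/383.9553 = 3.938922.

3.938922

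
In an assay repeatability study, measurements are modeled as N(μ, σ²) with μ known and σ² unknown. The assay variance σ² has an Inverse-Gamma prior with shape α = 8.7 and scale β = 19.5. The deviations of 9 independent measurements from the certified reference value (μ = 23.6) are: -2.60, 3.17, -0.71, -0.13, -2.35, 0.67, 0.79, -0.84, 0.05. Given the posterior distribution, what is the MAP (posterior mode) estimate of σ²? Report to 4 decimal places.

2.2406

With known mean μ and an Inverse-Gamma(α, β) prior on σ², the Normal likelihood is conjugate: posterior is Inv-Gamma(α + n/2, β + Σ(xᵢ−μ)²/2).
Σ(xᵢ−μ)² = (-2.60)² + (3.17)² + (-0.71)² + (-0.13)² + (-2.35)² + (0.67)² + (0.79)² + (-0.84)² + (0.05)² = 24.6335.
Posterior: Inv-Gamma(8.7 + 9/2, 19.5 + 24.6335/2) = Inv-Gamma(13.20, 31.81675).
Mode = β/(α+1) = 31.81675/14.20 = 2.2406.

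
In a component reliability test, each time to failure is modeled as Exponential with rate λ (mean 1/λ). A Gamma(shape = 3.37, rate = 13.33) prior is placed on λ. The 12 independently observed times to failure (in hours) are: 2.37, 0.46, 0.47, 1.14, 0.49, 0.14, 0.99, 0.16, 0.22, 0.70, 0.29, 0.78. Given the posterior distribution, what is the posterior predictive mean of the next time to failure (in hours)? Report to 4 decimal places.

With a Gamma(shape α, rate β) prior on the exponential rate λ, the posterior after n observations with total T = Σxᵢ is Gamma(α+n, β+T).
Sum of observations T = 8.21 hours; n = 12.
Posterior: Gamma(3.37+12, 13.33+8.21) = Gamma(15.37, 21.54).
The predictive distribution for the next observation is Lomax; its mean is β/(α−1) = 21.54/14.37 = 1.4990.

1.4990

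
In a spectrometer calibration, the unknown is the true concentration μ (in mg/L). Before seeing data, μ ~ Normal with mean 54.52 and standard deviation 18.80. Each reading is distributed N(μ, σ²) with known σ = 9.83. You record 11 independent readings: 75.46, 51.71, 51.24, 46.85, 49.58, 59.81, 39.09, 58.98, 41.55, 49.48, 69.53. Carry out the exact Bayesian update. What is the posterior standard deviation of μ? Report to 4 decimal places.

For Normal data with known variance σ², a Normal(μ₀, σ₀²) prior on μ is conjugate. Posterior precision = 1/σ₀² + n/σ²; posterior mean is the precision-weighted average of μ₀ and x̄.
σ₀² = 18.80² = 353.44, σ² = 9.83² = 96.6289; σ² + n·σ₀² = 96.6289 + 11·353.44 = 3984.4689.
Posterior precision = 1/σ₀² + n/σ² = 1/353.44 + 11/96.6289 = (σ² + n·σ₀²)/(σ₀²σ²) = 3984.4689/(353.44·96.6289); posterior variance σₙ² = σ₀²σ²/(σ² + n·σ₀²) = 353.44·96.6289/3984.4689 = 8.571410.
Posterior SD = √σₙ² = √(353.44·96.6289/3984.4689) = 2.9277.

2.9277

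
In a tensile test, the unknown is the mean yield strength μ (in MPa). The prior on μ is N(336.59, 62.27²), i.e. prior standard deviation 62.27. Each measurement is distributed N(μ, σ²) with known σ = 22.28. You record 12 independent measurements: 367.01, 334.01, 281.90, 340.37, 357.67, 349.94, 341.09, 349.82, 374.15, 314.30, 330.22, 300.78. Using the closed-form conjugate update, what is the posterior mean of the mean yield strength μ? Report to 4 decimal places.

For Normal data with known variance σ², a Normal(μ₀, σ₀²) prior on μ is conjugate. Posterior precision = 1/σ₀² + n/σ²; posterior mean is the precision-weighted average of μ₀ and x̄.
Σxᵢ = 367.01 + 334.01 + 281.90 + 340.37 + 357.67 + 349.94 + 341.09 + 349.82 + 374.15 + 314.30 + 330.22 + 300.78 = 4041.26, so n·x̄ = 4041.26.
σ₀² = 62.27² = 3877.5529, σ² = 22.28² = 496.3984; σ² + n·σ₀² = 496.3984 + 12·3877.5529 = 47027.0332.
Posterior mean = (μ₀/σ₀² + n·x̄/σ²)/(1/σ₀² + n/σ²) = (σ²·μ₀ + σ₀²·n·x̄)/(σ² + n·σ₀²) = (496.3984·336.59 + 3877.5529·4041.26)/47027.0332 = 15837282.17011/47027.0332 = 336.7697.

336.7697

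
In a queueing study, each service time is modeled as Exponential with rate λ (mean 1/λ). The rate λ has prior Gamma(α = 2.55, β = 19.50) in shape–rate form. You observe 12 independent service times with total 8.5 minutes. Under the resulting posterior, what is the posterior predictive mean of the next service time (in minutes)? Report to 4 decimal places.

2.0664

With a Gamma(shape α, rate β) prior on the exponential rate λ, the posterior after n observations with total T = Σxᵢ is Gamma(α+n, β+T).
Posterior: Gamma(2.55+12, 19.50+8.5) = Gamma(14.55, 28.00).
The predictive distribution for the next observation is Lomax; its mean is β/(α−1) = 28.00/13.55 = 2.0664.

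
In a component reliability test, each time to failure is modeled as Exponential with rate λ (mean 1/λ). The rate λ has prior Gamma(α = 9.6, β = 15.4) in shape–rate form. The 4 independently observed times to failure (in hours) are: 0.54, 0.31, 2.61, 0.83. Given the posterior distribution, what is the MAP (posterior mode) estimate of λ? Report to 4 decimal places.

With a Gamma(shape α, rate β) prior on the exponential rate λ, the posterior after n observations with total T = Σxᵢ is Gamma(α+n, β+T).
Sum of observations T = 4.29 hours; n = 4.
Posterior: Gamma(9.6+4, 15.4+4.29) = Gamma(13.6, 19.69).
Mode = (α−1)/β = 0.6399.

0.6399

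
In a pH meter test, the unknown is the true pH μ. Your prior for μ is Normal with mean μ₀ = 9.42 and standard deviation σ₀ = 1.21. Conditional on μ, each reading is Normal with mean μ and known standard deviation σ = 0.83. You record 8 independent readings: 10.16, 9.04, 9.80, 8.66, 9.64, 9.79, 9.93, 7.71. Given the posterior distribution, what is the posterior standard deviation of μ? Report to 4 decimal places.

0.2852

For Normal data with known variance σ², a Normal(μ₀, σ₀²) prior on μ is conjugate. Posterior precision = 1/σ₀² + n/σ²; posterior mean is the precision-weighted average of μ₀ and x̄.
σ₀² = 1.21² = 1.4641, σ² = 0.83² = 0.6889; σ² + n·σ₀² = 0.6889 + 8·1.4641 = 12.4017.
Posterior precision = 1/σ₀² + n/σ² = 1/1.4641 + 8/0.6889 = (σ² + n·σ₀²)/(σ₀²σ²) = 12.4017/(1.4641·0.6889); posterior variance σₙ² = σ₀²σ²/(σ² + n·σ₀²) = 1.4641·0.6889/12.4017 = 0.081329.
Posterior SD = √σₙ² = √(1.4641·0.6889/12.4017) = 0.2852.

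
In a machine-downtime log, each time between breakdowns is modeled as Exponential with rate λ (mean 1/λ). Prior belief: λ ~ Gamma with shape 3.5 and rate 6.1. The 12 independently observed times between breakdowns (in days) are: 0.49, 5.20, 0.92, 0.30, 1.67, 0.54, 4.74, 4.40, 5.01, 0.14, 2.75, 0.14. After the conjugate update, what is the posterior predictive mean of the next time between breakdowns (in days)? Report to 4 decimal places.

2.2345

With a Gamma(shape α, rate β) prior on the exponential rate λ, the posterior after n observations with total T = Σxᵢ is Gamma(α+n, β+T).
Sum of observations T = 26.30 days; n = 12.
Posterior: Gamma(3.5+12, 6.1+26.30) = Gamma(15.5, 32.40).
The predictive distribution for the next observation is Lomax; its mean is β/(α−1) = 32.40/14.5 = 2.2345.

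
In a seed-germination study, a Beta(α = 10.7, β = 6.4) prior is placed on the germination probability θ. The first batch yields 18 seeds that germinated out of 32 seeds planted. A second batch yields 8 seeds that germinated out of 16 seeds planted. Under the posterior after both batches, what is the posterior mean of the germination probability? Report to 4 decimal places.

0.5637

The Beta prior is conjugate to a Binomial/Bernoulli likelihood; the update adds successes to α and failures to β.
After batch 1: Beta(10.7+18, 6.4+14) = Beta(28.7, 20.4).
After batch 2: Beta(28.7+8, 20.4+8) = Beta(36.7, 28.4).
Posterior mean = α/(α+β) = 36.7/65.1 = 0.5637.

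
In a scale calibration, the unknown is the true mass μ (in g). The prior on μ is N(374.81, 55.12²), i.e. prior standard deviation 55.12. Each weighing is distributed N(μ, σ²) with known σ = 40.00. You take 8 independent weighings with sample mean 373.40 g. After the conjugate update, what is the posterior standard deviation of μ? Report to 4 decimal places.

For Normal data with known variance σ², a Normal(μ₀, σ₀²) prior on μ is conjugate. Posterior precision = 1/σ₀² + n/σ²; posterior mean is the precision-weighted average of μ₀ and x̄.
σ₀² = 55.12² = 3038.2144, σ² = 40.00² = 1600; σ² + n·σ₀² = 1600 + 8·3038.2144 = 25905.7152.
Posterior precision = 1/σ₀² + n/σ² = 1/3038.2144 + 8/1600 = (σ² + n·σ₀²)/(σ₀²σ²) = 25905.7152/(3038.2144·1600); posterior variance σₙ² = σ₀²σ²/(σ² + n·σ₀²) = 3038.2144·1600/25905.7152 = 187.647513.
Posterior SD = √σₙ² = √(3038.2144·1600/25905.7152) = 13.6984.

13.6984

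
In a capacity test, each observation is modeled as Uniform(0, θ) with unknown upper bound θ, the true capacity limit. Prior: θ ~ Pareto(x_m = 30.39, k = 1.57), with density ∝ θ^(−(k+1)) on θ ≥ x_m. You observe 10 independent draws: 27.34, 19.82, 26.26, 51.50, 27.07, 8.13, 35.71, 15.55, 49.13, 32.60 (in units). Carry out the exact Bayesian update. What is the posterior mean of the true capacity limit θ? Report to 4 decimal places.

A Pareto(scale x_m, shape k) prior on the upper bound θ of Uniform(0, θ) is conjugate: posterior is Pareto(max(x_m, max xᵢ), k + n).
Sample maximum = 51.50; prior scale x_m = 30.39 → posterior scale = max = 51.50.
Posterior shape = 1.57 + 10 = 11.57.
E[θ|data] = k·x_m/(k−1) = 11.57·51.50/10.57 = 56.3723.

56.3723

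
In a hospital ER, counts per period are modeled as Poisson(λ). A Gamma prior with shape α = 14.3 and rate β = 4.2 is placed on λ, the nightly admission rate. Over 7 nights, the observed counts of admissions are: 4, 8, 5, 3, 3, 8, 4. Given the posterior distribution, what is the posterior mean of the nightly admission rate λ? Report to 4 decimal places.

With a Gamma(shape α, rate β) prior, the Poisson likelihood is conjugate: the posterior is Gamma(α + ΣXᵢ, β + n).
Sum of counts S = 35 over n = 7 nights.
Posterior: Gamma(α+S, β+n) = Gamma(14.3+35, 4.2+7) = Gamma(49.3, 11.2).
Posterior mean = α/β = 49.3/11.2 = 4.4018.

4.4018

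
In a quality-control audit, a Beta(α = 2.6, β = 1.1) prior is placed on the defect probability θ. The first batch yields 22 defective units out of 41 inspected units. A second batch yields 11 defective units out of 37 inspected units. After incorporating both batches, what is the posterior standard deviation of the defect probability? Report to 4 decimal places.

The Beta prior is conjugate to a Binomial/Bernoulli likelihood; the update adds successes to α and failures to β.
After batch 1: Beta(2.6+22, 1.1+19) = Beta(24.6, 20.1).
After batch 2: Beta(24.6+11, 20.1+26) = Beta(35.6, 46.1).
Var = αβ/((α+β)²(α+β+1)) = 35.6·46.1/(81.7²·82.7) = 0.00297304; SD = √0.00297304 = 0.0545.

0.0545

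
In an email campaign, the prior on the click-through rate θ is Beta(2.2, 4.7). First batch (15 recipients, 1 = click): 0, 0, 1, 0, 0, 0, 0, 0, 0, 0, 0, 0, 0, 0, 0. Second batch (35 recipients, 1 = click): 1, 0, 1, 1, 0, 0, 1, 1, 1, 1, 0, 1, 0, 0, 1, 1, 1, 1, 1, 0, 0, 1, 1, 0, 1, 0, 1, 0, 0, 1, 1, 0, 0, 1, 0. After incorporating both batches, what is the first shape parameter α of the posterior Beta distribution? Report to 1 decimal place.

23.2

The Beta prior is conjugate to a Binomial/Bernoulli likelihood; the update adds successes to α and failures to β.
After batch 1: Beta(2.2+1, 4.7+14) = Beta(3.2, 18.7).
After batch 2: Beta(3.2+20, 18.7+15) = Beta(23.2, 33.7).
Posterior α = 23.2.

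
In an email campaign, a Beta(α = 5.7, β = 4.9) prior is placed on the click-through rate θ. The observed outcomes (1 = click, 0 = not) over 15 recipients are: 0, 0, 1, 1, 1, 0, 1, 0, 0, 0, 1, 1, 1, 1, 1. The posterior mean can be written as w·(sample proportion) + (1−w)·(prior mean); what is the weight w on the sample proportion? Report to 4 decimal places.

0.5859

The Beta prior is conjugate to a Binomial/Bernoulli likelihood; the update adds successes to α and failures to β.
Posterior mean = (α₀+k)/(α₀+β₀+n) = [n/(α₀+β₀+n)]·(k/n) + [(α₀+β₀)/(α₀+β₀+n)]·α₀/(α₀+β₀), so only n and the prior enter the weight.
The weight on the data is w = n/(α₀+β₀+n) = 15/(5.7+4.9+15) = 15/25.6 = 0.5859.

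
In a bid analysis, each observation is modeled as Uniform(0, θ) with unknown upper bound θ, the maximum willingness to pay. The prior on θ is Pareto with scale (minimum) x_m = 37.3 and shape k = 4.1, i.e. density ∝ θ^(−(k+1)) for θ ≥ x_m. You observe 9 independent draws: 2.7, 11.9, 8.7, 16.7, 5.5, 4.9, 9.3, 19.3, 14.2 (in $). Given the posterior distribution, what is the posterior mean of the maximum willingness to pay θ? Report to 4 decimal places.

A Pareto(scale x_m, shape k) prior on the upper bound θ of Uniform(0, θ) is conjugate: posterior is Pareto(max(x_m, max xᵢ), k + n).
Sample maximum = 19.3; prior scale x_m = 37.3 → posterior scale = max = 37.3.
Posterior shape = 4.1 + 9 = 13.1.
E[θ|data] = k·x_m/(k−1) = 13.1·37.3/12.1 = 40.3826.

40.3826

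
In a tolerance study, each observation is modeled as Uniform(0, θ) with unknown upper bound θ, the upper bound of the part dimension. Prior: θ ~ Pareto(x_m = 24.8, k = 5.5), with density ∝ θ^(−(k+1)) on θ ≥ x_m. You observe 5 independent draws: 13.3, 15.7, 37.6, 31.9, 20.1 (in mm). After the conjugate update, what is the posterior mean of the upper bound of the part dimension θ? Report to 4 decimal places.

A Pareto(scale x_m, shape k) prior on the upper bound θ of Uniform(0, θ) is conjugate: posterior is Pareto(max(x_m, max xᵢ), k + n).
Sample maximum = 37.6; prior scale x_m = 24.8 → posterior scale = max = 37.6.
Posterior shape = 5.5 + 5 = 10.5.
E[θ|data] = k·x_m/(k−1) = 10.5·37.6/9.5 = 41.5579.

41.5579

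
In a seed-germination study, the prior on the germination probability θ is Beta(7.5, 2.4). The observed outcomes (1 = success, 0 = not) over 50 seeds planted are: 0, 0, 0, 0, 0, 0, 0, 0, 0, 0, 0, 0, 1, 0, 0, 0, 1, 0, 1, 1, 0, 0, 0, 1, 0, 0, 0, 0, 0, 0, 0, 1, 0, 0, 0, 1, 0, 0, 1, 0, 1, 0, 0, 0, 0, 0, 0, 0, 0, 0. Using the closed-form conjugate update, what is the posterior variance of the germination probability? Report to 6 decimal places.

0.003277

The Beta prior is conjugate to a Binomial/Bernoulli likelihood; the update adds successes to α and failures to β.
Posterior: Beta(α+k, β+n−k) = Beta(7.5+9, 2.4+41) = Beta(16.5, 43.4).
Var = αβ/((α+β)²(α+β+1)) = 16.5·43.4/(59.9²·60.9) = 0.003277.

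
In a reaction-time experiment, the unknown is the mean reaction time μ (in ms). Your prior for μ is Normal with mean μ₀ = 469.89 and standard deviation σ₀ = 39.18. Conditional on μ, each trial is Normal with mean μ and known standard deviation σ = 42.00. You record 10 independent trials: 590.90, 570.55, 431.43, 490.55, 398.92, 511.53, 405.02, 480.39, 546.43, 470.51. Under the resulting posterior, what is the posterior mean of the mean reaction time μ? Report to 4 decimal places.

For Normal data with known variance σ², a Normal(μ₀, σ₀²) prior on μ is conjugate. Posterior precision = 1/σ₀² + n/σ²; posterior mean is the precision-weighted average of μ₀ and x̄.
Σxᵢ = 590.90 + 570.55 + 431.43 + 490.55 + 398.92 + 511.53 + 405.02 + 480.39 + 546.43 + 470.51 = 4896.23, so n·x̄ = 4896.23.
σ₀² = 39.18² = 1535.0724, σ² = 42.00² = 1764; σ² + n·σ₀² = 1764 + 10·1535.0724 = 17114.724.
Posterior mean = (μ₀/σ₀² + n·x̄/σ²)/(1/σ₀² + n/σ²) = (σ²·μ₀ + σ₀²·n·x̄)/(σ² + n·σ₀²) = (1764·469.89 + 1535.0724·4896.23)/17114.724 = 8344953.497052/17114.724 = 487.5891.

487.5891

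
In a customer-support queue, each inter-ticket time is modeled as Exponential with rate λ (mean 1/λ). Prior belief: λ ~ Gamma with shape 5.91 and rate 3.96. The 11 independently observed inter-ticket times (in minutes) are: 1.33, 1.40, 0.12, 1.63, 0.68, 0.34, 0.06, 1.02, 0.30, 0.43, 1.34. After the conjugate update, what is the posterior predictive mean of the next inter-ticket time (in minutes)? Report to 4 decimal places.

0.7926

With a Gamma(shape α, rate β) prior on the exponential rate λ, the posterior after n observations with total T = Σxᵢ is Gamma(α+n, β+T).
Sum of observations T = 8.65 minutes; n = 11.
Posterior: Gamma(5.91+11, 3.96+8.65) = Gamma(16.91, 12.61).
The predictive distribution for the next observation is Lomax; its mean is β/(α−1) = 12.61/15.91 = 0.7926.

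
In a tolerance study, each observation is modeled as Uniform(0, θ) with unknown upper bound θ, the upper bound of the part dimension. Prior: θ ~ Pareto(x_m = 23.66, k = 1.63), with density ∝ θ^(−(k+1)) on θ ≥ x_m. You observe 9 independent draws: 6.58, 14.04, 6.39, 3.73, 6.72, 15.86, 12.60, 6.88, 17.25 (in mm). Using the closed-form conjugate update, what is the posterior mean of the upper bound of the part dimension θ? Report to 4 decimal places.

26.1169

A Pareto(scale x_m, shape k) prior on the upper bound θ of Uniform(0, θ) is conjugate: posterior is Pareto(max(x_m, max xᵢ), k + n).
Sample maximum = 17.25; prior scale x_m = 23.66 → posterior scale = max = 23.66.
Posterior shape = 1.63 + 9 = 10.63.
E[θ|data] = k·x_m/(k−1) = 10.63·23.66/9.63 = 26.1169.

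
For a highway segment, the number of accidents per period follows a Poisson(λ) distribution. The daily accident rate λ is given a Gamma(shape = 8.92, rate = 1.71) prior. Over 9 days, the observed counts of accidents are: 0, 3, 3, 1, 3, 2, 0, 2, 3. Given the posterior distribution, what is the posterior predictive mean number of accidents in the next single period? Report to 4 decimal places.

With a Gamma(shape α, rate β) prior, the Poisson likelihood is conjugate: the posterior is Gamma(α + ΣXᵢ, β + n).
Sum of counts S = 17 over n = 9 days.
Posterior: Gamma(α+S, β+n) = Gamma(8.92+17, 1.71+9) = Gamma(25.92, 10.71).
The predictive distribution for one future period is NegBinom with mean α/β = 2.4202.

2.4202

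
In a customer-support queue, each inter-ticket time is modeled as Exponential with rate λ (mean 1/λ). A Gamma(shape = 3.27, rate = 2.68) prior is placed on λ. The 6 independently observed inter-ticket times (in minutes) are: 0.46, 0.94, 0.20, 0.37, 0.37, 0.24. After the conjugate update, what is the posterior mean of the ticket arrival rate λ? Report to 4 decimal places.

With a Gamma(shape α, rate β) prior on the exponential rate λ, the posterior after n observations with total T = Σxᵢ is Gamma(α+n, β+T).
Sum of observations T = 2.58 minutes; n = 6.
Posterior: Gamma(3.27+6, 2.68+2.58) = Gamma(9.27, 5.26).
Posterior mean of λ = α/β = 9.27/5.26 = 1.7624.

1.7624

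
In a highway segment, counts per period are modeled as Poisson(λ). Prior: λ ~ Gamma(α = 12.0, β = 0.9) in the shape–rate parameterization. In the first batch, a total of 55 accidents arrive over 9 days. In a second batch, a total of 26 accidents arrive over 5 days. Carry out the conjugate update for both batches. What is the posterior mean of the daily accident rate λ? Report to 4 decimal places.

6.2416

With a Gamma(shape α, rate β) prior, the Poisson likelihood is conjugate: the posterior is Gamma(α + ΣXᵢ, β + n).
After batch 1: Gamma(α+S, β+n) = Gamma(12.0+55, 0.9+9) = Gamma(67.0, 9.9).
After batch 2: Gamma(α+S, β+n) = Gamma(67.0+26, 9.9+5) = Gamma(93.0, 14.9).
Posterior mean = α/β = 93.0/14.9 = 6.2416.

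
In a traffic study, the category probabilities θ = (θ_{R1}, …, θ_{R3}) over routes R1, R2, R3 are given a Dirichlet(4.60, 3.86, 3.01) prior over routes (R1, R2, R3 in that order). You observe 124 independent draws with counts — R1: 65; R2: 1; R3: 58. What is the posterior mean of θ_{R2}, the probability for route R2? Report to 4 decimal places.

0.0359

The Dirichlet prior is conjugate to the Multinomial likelihood: each posterior αⱼ = prior αⱼ + observed count nⱼ.
Posterior concentration: (69.60, 4.86, 61.01), total = 135.47.
E[θ_{R2}|data] = α_{R2}/Σα = 4.86/135.47 = 0.0359.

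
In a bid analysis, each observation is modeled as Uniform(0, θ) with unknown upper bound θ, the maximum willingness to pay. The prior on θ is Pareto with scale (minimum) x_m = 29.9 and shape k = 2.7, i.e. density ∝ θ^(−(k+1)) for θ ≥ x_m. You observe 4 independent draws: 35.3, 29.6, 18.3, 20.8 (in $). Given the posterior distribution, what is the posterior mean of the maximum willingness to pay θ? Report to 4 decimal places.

41.4930

A Pareto(scale x_m, shape k) prior on the upper bound θ of Uniform(0, θ) is conjugate: posterior is Pareto(max(x_m, max xᵢ), k + n).
Sample maximum = 35.3; prior scale x_m = 29.9 → posterior scale = max = 35.3.
Posterior shape = 2.7 + 4 = 6.7.
E[θ|data] = k·x_m/(k−1) = 6.7·35.3/5.7 = 41.4930.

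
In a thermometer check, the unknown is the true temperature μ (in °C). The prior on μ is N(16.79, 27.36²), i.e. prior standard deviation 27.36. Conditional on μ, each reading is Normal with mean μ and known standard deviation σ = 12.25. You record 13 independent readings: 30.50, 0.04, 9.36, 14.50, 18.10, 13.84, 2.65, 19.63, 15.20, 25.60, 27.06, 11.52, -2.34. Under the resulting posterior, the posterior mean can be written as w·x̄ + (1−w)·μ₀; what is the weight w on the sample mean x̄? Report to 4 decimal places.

For Normal data with known variance σ², a Normal(μ₀, σ₀²) prior on μ is conjugate. Posterior precision = 1/σ₀² + n/σ²; posterior mean is the precision-weighted average of μ₀ and x̄.
σ₀² = 27.36² = 748.5696, σ² = 12.25² = 150.0625. Prior precision 1/σ₀² = 1/748.5696; data precision n/σ² = 13/150.0625.
w = (n/σ²)/(1/σ₀² + n/σ²) = n·σ₀²/(σ² + n·σ₀²) = 13·748.5696/(150.0625 + 13·748.5696) = 9731.4048/9881.4673 = 0.9848.

0.9848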